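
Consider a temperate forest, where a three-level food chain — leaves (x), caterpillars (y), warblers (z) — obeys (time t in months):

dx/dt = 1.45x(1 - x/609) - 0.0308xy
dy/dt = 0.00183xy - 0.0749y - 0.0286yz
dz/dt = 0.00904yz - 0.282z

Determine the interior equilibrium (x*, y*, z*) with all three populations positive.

x* ≈ 205, y* ≈ 31.2, z* ≈ 10.5

From dz/dt = 0: 0.00904y* = 0.282, so y* = 31.2.
From dx/dt = 0: 1.45(1 - x*/609) = 0.0308·31.2, giving x* = 609·(1 - 0.663) = 205.
From dy/dt = 0: 0.00183·205 - 0.0749 = 0.0286z*, so z* = 0.301/0.0286 = 10.5.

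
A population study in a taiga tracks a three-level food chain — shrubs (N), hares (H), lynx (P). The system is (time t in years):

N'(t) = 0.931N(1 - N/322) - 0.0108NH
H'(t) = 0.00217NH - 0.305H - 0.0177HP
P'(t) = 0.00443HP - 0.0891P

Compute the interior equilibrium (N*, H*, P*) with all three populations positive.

N* ≈ 247, H* ≈ 20.1, P* ≈ 13

From dP/dt = 0: 0.00443H* = 0.0891, so H* = 20.1.
From dN/dt = 0: 0.931(1 - N*/322) = 0.0108·20.1, giving N* = 322·(1 - 0.233) = 247.
From dH/dt = 0: 0.00217·247 - 0.305 = 0.0177P*, so P* = 0.231/0.0177 = 13.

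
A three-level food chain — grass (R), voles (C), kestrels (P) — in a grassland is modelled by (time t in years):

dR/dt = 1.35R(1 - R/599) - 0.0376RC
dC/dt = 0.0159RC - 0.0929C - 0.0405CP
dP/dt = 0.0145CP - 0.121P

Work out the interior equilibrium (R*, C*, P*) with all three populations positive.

R* ≈ 460, C* ≈ 8.34, P* ≈ 178

From dP/dt = 0: 0.0145C* = 0.121, so C* = 8.34.
From dR/dt = 0: 1.35(1 - R*/599) = 0.0376·8.34, giving R* = 599·(1 - 0.232) = 460.
From dC/dt = 0: 0.0159·460 - 0.0929 = 0.0405P*, so P* = 7.22/0.0405 = 178.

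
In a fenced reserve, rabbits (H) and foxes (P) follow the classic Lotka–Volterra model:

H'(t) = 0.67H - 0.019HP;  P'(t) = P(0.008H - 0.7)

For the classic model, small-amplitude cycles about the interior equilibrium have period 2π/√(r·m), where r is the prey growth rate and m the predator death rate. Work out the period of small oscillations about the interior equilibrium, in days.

Here r = 0.67 and m = 0.7, so r·m = 0.469.
ω = √0.469 = 0.685 per day, hence T = 2π/ω ≈ 9.17 days.

T ≈ 9.17 days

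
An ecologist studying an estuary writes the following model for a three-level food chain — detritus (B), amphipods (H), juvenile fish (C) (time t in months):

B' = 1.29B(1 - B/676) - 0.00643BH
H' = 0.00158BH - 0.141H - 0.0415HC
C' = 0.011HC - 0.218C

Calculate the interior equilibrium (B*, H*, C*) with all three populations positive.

From dC/dt = 0: 0.011H* = 0.218, so H* = 19.8.
From dB/dt = 0: 1.29(1 - B*/676) = 0.00643·19.8, giving B* = 676·(1 - 0.0988) = 609.
From dH/dt = 0: 0.00158·609 - 0.141 = 0.0415C*, so C* = 0.822/0.0415 = 19.8.

B* ≈ 609, H* ≈ 19.8, C* ≈ 19.8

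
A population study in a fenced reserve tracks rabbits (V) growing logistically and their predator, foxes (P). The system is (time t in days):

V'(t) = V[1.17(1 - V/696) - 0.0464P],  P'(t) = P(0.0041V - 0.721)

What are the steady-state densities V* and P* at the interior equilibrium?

From dP/dt = 0 with P > 0: 0.0041V* = 0.721, so V* = 176.
Substitute into dV/dt = 0: 1.17(1 - 176/696) = 0.0464P*.
The bracket is 0.747, giving P* = 0.874/0.0464 = 18.8.

V* ≈ 176, P* ≈ 18.8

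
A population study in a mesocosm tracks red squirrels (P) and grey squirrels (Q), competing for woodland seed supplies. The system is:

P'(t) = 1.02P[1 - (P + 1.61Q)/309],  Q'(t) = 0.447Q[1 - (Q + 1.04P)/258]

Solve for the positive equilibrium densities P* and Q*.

P* ≈ 158, Q* ≈ 94

Setting both brackets to zero gives the nullclines P + 1.61Q = 309 and 1.04P + Q = 258.
Substituting Q = 258 - 1.04P into the first: P(1 - 1.61·1.04) = 309 - 1.61·258.
So P* = -106/-0.674 = 158, and then Q* = 258 - 1.04·158 = 94.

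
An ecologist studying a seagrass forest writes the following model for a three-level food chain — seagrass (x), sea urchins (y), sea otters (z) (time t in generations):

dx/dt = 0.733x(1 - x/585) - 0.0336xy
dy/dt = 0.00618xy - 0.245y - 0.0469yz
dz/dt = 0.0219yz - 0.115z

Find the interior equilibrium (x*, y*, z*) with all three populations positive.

x* ≈ 444, y* ≈ 5.25, z* ≈ 53.3

From dz/dt = 0: 0.0219y* = 0.115, so y* = 5.25.
From dx/dt = 0: 0.733(1 - x*/585) = 0.0336·5.25, giving x* = 585·(1 - 0.241) = 444.
From dy/dt = 0: 0.00618·444 - 0.245 = 0.0469z*, so z* = 2.5/0.0469 = 53.3.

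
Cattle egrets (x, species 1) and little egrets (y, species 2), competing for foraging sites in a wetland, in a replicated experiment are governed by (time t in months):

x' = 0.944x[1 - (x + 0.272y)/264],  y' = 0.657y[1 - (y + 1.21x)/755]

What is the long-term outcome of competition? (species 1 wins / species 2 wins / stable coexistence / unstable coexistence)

Compare the nullcline intercepts: K1/α12 = 264/0.272 = 971 > K2 = 755; K2/α21 = 755/1.21 = 624 > K1 = 264.
Since both inequalities hold, each species can invade when rare, so the interior equilibrium is stable.

stable coexistence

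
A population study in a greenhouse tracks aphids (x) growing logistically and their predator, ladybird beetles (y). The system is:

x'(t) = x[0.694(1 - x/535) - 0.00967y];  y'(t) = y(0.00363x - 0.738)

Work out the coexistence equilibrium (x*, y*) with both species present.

From dy/dt = 0 with y > 0: 0.00363x* = 0.738, so x* = 203.
Substitute into dx/dt = 0: 0.694(1 - 203/535) = 0.00967y*.
The bracket is 0.62, giving y* = 0.43/0.00967 = 44.5.

x* ≈ 203, y* ≈ 44.5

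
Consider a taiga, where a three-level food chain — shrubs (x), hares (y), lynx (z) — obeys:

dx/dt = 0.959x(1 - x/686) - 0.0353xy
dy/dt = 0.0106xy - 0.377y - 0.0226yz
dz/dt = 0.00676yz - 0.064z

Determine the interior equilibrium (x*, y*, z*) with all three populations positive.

x* ≈ 447, y* ≈ 9.47, z* ≈ 193

From dz/dt = 0: 0.00676y* = 0.064, so y* = 9.47.
From dx/dt = 0: 0.959(1 - x*/686) = 0.0353·9.47, giving x* = 686·(1 - 0.348) = 447.
From dy/dt = 0: 0.0106·447 - 0.377 = 0.0226z*, so z* = 4.36/0.0226 = 193.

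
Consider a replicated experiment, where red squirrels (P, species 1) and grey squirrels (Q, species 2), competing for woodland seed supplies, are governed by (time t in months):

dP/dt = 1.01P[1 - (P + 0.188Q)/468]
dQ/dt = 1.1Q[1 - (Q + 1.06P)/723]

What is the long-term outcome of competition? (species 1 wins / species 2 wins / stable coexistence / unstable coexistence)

Compare the nullcline intercepts: K1/α12 = 468/0.188 = 2490 > K2 = 723; K2/α21 = 723/1.06 = 682 > K1 = 468.
Since both inequalities hold, each species can invade when rare, so the interior equilibrium is stable.

stable coexistence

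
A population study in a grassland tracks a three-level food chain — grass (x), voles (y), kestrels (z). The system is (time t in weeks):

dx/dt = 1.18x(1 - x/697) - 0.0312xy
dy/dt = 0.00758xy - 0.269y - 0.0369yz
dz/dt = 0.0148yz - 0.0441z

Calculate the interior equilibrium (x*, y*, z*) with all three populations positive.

From dz/dt = 0: 0.0148y* = 0.0441, so y* = 2.98.
From dx/dt = 0: 1.18(1 - x*/697) = 0.0312·2.98, giving x* = 697·(1 - 0.0788) = 642.
From dy/dt = 0: 0.00758·642 - 0.269 = 0.0369z*, so z* = 4.6/0.0369 = 125.

x* ≈ 642, y* ≈ 2.98, z* ≈ 125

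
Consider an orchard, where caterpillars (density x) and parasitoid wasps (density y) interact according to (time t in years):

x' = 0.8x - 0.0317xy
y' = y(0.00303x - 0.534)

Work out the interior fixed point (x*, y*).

x* ≈ 176, y* ≈ 25.2

Set dy/dt = 0 with y > 0: 0.00303x - 0.534 = 0, so x* = 0.534/0.00303 = 176.
Set dx/dt = 0 with x > 0: 0.8 - 0.0317y = 0, so y* = 0.8/0.0317 = 25.2.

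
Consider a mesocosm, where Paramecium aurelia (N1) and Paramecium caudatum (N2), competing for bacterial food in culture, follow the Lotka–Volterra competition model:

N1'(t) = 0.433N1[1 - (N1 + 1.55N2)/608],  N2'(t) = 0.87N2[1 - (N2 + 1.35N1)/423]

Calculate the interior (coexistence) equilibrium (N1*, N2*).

N1* ≈ 43.6, N2* ≈ 364

Setting both brackets to zero gives the nullclines N1 + 1.55N2 = 608 and 1.35N1 + N2 = 423.
Substituting N2 = 423 - 1.35N1 into the first: N1(1 - 1.55·1.35) = 608 - 1.55·423.
So N1* = -47.6/-1.09 = 43.6, and then N2* = 423 - 1.35·43.6 = 364.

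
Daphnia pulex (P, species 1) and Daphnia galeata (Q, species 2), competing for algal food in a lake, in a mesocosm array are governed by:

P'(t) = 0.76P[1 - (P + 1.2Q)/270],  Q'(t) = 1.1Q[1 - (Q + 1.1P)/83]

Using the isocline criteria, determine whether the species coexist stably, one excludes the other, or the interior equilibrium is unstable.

species 1 excludes species 2

Compare the nullcline intercepts: K1/α12 = 270/1.2 = 225 > K2 = 83; K2/α21 = 83/1.1 = 75.5 < K1 = 270.
Since the inequalities point opposite ways, species 1 can invade but species 2 cannot.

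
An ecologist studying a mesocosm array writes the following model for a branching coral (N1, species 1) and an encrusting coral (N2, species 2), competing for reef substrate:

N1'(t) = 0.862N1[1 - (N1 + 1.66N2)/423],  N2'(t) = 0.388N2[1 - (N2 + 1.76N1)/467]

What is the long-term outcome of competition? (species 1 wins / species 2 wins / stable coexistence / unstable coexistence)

Compare the nullcline intercepts: K1/α12 = 423/1.66 = 255 < K2 = 467; K2/α21 = 467/1.76 = 265 < K1 = 423.
Since both are reversed, neither can invade when rare; the interior point is a saddle.

unstable coexistence (outcome depends on initial conditions)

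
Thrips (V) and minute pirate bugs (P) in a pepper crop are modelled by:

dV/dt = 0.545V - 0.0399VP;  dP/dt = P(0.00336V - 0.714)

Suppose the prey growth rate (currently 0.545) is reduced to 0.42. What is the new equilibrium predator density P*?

At the interior fixed point, setting dV/dt = 0 with V > 0 fixes P* = (prey growth rate)/(VP coefficient) — independent of the other coefficients.
With the change, P* = 0.42/0.0399 = 10.5; it falls from 13.7.

P* ≈ 10.5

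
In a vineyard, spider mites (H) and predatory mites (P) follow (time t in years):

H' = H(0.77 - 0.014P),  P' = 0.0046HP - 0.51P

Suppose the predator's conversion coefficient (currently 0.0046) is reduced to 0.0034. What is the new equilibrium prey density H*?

H* ≈ 150

At the interior fixed point, setting dP/dt = 0 with P > 0 fixes H* = (predator death rate)/(HP coefficient) — independent of the other coefficients.
With the change, H* = 0.51/0.0034 = 150; it rises from 111.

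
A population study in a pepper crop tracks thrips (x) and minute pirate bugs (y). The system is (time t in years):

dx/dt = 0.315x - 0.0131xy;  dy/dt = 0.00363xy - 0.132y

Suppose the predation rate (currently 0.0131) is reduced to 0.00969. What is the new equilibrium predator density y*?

At the interior fixed point, setting dx/dt = 0 with x > 0 fixes y* = (prey growth rate)/(xy coefficient) — independent of the other coefficients.
With the change, y* = 0.315/0.00969 = 32.5; it rises from 24.

y* ≈ 32.5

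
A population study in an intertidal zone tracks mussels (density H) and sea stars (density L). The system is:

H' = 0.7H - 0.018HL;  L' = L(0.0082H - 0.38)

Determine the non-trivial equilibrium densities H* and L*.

Set dL/dt = 0 with L > 0: 0.0082H - 0.38 = 0, so H* = 0.38/0.0082 = 46.3.
Set dH/dt = 0 with H > 0: 0.7 - 0.018L = 0, so L* = 0.7/0.018 = 38.9.

H* ≈ 46.3, L* ≈ 38.9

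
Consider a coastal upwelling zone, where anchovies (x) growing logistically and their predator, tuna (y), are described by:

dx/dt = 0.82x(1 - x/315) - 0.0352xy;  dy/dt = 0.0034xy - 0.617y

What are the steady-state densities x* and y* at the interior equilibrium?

x* ≈ 181, y* ≈ 9.88

From dy/dt = 0 with y > 0: 0.0034x* = 0.617, so x* = 181.
Substitute into dx/dt = 0: 0.82(1 - 181/315) = 0.0352y*.
The bracket is 0.424, giving y* = 0.348/0.0352 = 9.88.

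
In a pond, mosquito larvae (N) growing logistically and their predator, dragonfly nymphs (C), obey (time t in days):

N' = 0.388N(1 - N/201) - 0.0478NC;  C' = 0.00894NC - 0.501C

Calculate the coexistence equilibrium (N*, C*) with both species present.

From dC/dt = 0 with C > 0: 0.00894N* = 0.501, so N* = 56.
Substitute into dN/dt = 0: 0.388(1 - 56/201) = 0.0478C*.
The bracket is 0.721, giving C* = 0.28/0.0478 = 5.85.

N* ≈ 56, C* ≈ 5.85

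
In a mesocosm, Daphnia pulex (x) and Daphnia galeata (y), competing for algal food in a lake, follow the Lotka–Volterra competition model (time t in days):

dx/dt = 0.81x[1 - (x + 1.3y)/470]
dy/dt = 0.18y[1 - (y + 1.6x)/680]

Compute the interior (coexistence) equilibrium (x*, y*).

x* ≈ 383, y* ≈ 66.7

Setting both brackets to zero gives the nullclines x + 1.3y = 470 and 1.6x + y = 680.
Substituting y = 680 - 1.6x into the first: x(1 - 1.3·1.6) = 470 - 1.3·680.
So x* = -414/-1.08 = 383, and then y* = 680 - 1.6·383 = 66.7.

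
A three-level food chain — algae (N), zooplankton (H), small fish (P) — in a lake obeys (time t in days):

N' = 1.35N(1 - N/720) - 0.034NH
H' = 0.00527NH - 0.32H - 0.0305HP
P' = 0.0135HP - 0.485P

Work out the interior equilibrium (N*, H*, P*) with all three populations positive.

N* ≈ 68.5, H* ≈ 35.9, P* ≈ 1.35

From dP/dt = 0: 0.0135H* = 0.485, so H* = 35.9.
From dN/dt = 0: 1.35(1 - N*/720) = 0.034·35.9, giving N* = 720·(1 - 0.905) = 68.5.
From dH/dt = 0: 0.00527·68.5 - 0.32 = 0.0305P*, so P* = 0.0412/0.0305 = 1.35.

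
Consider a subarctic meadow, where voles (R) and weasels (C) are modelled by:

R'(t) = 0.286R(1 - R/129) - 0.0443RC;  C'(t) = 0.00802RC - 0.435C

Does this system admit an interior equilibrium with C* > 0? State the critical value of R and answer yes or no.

Threshold R = 54.2; K > 54.2, so yes, the predator persists.

The predator equation gives dC/dt > 0 only when R > 0.435/0.00802 = 54.2.
Without the predator, R → K = 129. Since 129 > 54.2, the predator can invade and persist.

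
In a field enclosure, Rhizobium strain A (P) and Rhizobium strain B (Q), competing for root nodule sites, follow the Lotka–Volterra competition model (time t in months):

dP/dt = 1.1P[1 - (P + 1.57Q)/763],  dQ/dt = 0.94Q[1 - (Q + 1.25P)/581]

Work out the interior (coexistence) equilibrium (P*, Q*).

P* ≈ 155, Q* ≈ 387

Setting both brackets to zero gives the nullclines P + 1.57Q = 763 and 1.25P + Q = 581.
Substituting Q = 581 - 1.25P into the first: P(1 - 1.57·1.25) = 763 - 1.57·581.
So P* = -149/-0.963 = 155, and then Q* = 581 - 1.25·155 = 387.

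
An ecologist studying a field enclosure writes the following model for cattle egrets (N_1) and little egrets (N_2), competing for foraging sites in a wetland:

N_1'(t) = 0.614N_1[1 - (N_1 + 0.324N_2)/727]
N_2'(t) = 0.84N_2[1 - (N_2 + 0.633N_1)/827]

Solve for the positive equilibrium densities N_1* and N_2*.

Setting both brackets to zero gives the nullclines N_1 + 0.324N_2 = 727 and 0.633N_1 + N_2 = 827.
Substituting N_2 = 827 - 0.633N_1 into the first: N_1(1 - 0.324·0.633) = 727 - 0.324·827.
So N_1* = 459/0.795 = 577, and then N_2* = 827 - 0.633·577 = 461.

N_1* ≈ 577, N_2* ≈ 461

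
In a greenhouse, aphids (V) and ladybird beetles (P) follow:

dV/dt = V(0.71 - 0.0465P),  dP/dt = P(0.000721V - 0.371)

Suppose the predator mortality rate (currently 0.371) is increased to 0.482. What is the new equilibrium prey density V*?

V* ≈ 669

At the interior fixed point, setting dP/dt = 0 with P > 0 fixes V* = (predator death rate)/(VP coefficient) — independent of the other coefficients.
With the change, V* = 0.482/0.000721 = 669; it rises from 515.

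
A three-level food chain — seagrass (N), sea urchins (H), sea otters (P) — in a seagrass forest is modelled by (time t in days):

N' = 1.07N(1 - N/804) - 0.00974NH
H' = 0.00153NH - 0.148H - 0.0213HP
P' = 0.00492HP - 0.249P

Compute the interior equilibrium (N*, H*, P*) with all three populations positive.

From dP/dt = 0: 0.00492H* = 0.249, so H* = 50.6.
From dN/dt = 0: 1.07(1 - N*/804) = 0.00974·50.6, giving N* = 804·(1 - 0.461) = 434.
From dH/dt = 0: 0.00153·434 - 0.148 = 0.0213P*, so P* = 0.515/0.0213 = 24.2.

N* ≈ 434, H* ≈ 50.6, P* ≈ 24.2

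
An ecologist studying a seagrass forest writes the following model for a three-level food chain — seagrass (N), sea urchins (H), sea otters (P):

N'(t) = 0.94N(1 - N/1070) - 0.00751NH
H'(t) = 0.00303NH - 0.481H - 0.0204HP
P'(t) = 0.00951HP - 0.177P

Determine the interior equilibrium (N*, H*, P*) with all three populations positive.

N* ≈ 911, H* ≈ 18.6, P* ≈ 112

From dP/dt = 0: 0.00951H* = 0.177, so H* = 18.6.
From dN/dt = 0: 0.94(1 - N*/1070) = 0.00751·18.6, giving N* = 1070·(1 - 0.149) = 911.
From dH/dt = 0: 0.00303·911 - 0.481 = 0.0204P*, so P* = 2.28/0.0204 = 112.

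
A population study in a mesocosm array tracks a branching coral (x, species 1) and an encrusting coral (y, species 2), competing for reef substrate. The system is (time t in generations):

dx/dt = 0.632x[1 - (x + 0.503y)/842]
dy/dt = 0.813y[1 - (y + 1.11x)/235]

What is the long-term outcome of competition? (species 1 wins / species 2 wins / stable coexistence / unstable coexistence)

Compare the nullcline intercepts: K1/α12 = 842/0.503 = 1670 > K2 = 235; K2/α21 = 235/1.11 = 212 < K1 = 842.
Since the inequalities point opposite ways, species 1 can invade but species 2 cannot.

species 1 excludes species 2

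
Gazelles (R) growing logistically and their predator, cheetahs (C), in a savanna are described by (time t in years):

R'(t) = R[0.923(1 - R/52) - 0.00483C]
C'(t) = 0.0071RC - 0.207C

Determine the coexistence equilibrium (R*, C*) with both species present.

R* ≈ 29.2, C* ≈ 84

From dC/dt = 0 with C > 0: 0.0071R* = 0.207, so R* = 29.2.
Substitute into dR/dt = 0: 0.923(1 - 29.2/52) = 0.00483C*.
The bracket is 0.439, giving C* = 0.406/0.00483 = 84.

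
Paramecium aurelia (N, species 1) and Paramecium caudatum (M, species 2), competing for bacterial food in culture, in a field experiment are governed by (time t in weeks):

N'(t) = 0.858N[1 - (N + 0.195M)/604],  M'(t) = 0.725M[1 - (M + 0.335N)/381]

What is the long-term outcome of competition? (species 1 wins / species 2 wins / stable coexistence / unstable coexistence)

stable coexistence

Compare the nullcline intercepts: K1/α12 = 604/0.195 = 3100 > K2 = 381; K2/α21 = 381/0.335 = 1140 > K1 = 604.
Since both inequalities hold, each species can invade when rare, so the interior equilibrium is stable.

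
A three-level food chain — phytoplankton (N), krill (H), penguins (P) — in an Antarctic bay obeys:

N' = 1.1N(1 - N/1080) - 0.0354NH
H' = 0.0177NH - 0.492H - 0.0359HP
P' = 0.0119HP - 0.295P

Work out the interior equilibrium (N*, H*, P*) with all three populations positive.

From dP/dt = 0: 0.0119H* = 0.295, so H* = 24.8.
From dN/dt = 0: 1.1(1 - N*/1080) = 0.0354·24.8, giving N* = 1080·(1 - 0.798) = 218.
From dH/dt = 0: 0.0177·218 - 0.492 = 0.0359P*, so P* = 3.37/0.0359 = 94.

N* ≈ 218, H* ≈ 24.8, P* ≈ 94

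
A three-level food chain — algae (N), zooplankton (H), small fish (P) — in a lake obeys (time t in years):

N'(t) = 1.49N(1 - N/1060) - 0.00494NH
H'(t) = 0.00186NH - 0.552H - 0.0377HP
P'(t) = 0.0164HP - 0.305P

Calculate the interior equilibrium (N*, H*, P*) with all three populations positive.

N* ≈ 995, H* ≈ 18.6, P* ≈ 34.4

From dP/dt = 0: 0.0164H* = 0.305, so H* = 18.6.
From dN/dt = 0: 1.49(1 - N*/1060) = 0.00494·18.6, giving N* = 1060·(1 - 0.0617) = 995.
From dH/dt = 0: 0.00186·995 - 0.552 = 0.0377P*, so P* = 1.3/0.0377 = 34.4.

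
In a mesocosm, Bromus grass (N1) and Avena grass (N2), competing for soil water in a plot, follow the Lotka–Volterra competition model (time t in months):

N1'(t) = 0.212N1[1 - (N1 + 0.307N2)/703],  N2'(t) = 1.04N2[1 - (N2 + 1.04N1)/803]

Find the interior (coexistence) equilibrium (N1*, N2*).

N1* ≈ 671, N2* ≈ 106

Setting both brackets to zero gives the nullclines N1 + 0.307N2 = 703 and 1.04N1 + N2 = 803.
Substituting N2 = 803 - 1.04N1 into the first: N1(1 - 0.307·1.04) = 703 - 0.307·803.
So N1* = 456/0.681 = 671, and then N2* = 803 - 1.04·671 = 106.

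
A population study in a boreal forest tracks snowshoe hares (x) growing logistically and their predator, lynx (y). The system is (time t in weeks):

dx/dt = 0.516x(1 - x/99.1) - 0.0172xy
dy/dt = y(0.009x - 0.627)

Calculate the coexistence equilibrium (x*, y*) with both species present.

x* ≈ 69.7, y* ≈ 8.91

From dy/dt = 0 with y > 0: 0.009x* = 0.627, so x* = 69.7.
Substitute into dx/dt = 0: 0.516(1 - 69.7/99.1) = 0.0172y*.
The bracket is 0.297, giving y* = 0.153/0.0172 = 8.91.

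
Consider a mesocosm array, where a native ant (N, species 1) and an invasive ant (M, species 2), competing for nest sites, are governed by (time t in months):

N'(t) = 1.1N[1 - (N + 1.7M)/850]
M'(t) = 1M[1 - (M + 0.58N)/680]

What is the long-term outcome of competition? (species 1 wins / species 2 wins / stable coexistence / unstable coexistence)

Compare the nullcline intercepts: K1/α12 = 850/1.7 = 500 < K2 = 680; K2/α21 = 680/0.58 = 1170 > K1 = 850.
Since the inequalities point opposite ways, species 2 can invade but species 1 cannot.

species 2 excludes species 1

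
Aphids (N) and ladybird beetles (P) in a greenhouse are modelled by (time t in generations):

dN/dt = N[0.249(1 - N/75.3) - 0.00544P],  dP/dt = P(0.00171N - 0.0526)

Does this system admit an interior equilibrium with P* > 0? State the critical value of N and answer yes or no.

Threshold N = 30.8; K > 30.8, so yes, the predator persists.

The predator equation gives dP/dt > 0 only when N > 0.0526/0.00171 = 30.8.
Without the predator, N → K = 75.3. Since 75.3 > 30.8, the predator can invade and persist.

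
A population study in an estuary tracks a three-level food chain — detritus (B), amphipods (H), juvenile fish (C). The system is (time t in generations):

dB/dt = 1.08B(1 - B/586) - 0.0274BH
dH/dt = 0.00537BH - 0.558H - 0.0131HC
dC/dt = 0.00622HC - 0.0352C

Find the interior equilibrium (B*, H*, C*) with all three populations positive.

From dC/dt = 0: 0.00622H* = 0.0352, so H* = 5.66.
From dB/dt = 0: 1.08(1 - B*/586) = 0.0274·5.66, giving B* = 586·(1 - 0.144) = 502.
From dH/dt = 0: 0.00537·502 - 0.558 = 0.0131C*, so C* = 2.14/0.0131 = 163.

B* ≈ 502, H* ≈ 5.66, C* ≈ 163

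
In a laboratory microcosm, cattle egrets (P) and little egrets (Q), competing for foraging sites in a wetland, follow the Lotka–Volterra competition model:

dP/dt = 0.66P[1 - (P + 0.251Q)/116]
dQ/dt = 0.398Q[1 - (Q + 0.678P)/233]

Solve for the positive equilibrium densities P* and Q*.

P* ≈ 69.3, Q* ≈ 186

Setting both brackets to zero gives the nullclines P + 0.251Q = 116 and 0.678P + Q = 233.
Substituting Q = 233 - 0.678P into the first: P(1 - 0.251·0.678) = 116 - 0.251·233.
So P* = 57.5/0.83 = 69.3, and then Q* = 233 - 0.678·69.3 = 186.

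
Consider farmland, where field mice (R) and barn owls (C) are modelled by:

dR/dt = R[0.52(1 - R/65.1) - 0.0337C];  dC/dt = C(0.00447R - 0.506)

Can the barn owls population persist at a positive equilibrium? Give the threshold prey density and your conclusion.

Threshold R = 113; K < 113, so no, the predator goes extinct.

The predator equation gives dC/dt > 0 only when R > 0.506/0.00447 = 113.
Without the predator, R → K = 65.1. Since 65.1 < 113, the predator cannot invade.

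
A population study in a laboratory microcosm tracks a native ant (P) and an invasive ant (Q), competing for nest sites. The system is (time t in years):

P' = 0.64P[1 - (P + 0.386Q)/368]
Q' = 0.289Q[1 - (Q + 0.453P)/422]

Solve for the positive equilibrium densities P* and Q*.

Setting both brackets to zero gives the nullclines P + 0.386Q = 368 and 0.453P + Q = 422.
Substituting Q = 422 - 0.453P into the first: P(1 - 0.386·0.453) = 368 - 0.386·422.
So P* = 205/0.825 = 249, and then Q* = 422 - 0.453·249 = 309.

P* ≈ 249, Q* ≈ 309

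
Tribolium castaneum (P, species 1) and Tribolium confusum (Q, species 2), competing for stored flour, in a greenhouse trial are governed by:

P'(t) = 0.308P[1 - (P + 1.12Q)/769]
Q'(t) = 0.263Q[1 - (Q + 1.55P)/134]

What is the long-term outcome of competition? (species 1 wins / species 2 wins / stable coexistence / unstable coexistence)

species 1 excludes species 2

Compare the nullcline intercepts: K1/α12 = 769/1.12 = 687 > K2 = 134; K2/α21 = 134/1.55 = 86.5 < K1 = 769.
Since the inequalities point opposite ways, species 1 can invade but species 2 cannot.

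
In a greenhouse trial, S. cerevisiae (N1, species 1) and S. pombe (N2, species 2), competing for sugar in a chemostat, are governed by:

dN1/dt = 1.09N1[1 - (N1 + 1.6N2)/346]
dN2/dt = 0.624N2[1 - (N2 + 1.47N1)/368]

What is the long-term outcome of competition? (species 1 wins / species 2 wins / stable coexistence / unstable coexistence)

Compare the nullcline intercepts: K1/α12 = 346/1.6 = 216 < K2 = 368; K2/α21 = 368/1.47 = 250 < K1 = 346.
Since both are reversed, neither can invade when rare; the interior point is a saddle.

unstable coexistence (outcome depends on initial conditions)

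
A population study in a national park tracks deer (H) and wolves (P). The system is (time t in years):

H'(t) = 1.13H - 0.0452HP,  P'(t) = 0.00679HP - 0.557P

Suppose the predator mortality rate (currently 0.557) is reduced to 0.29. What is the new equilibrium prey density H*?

H* ≈ 42.7

At the interior fixed point, setting dP/dt = 0 with P > 0 fixes H* = (predator death rate)/(HP coefficient) — independent of the other coefficients.
With the change, H* = 0.29/0.00679 = 42.7; it falls from 82.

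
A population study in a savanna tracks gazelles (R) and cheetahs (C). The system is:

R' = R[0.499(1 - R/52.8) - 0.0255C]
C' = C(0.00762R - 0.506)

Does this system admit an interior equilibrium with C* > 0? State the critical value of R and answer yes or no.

Threshold R = 66.4; K < 66.4, so no, the predator goes extinct.

The predator equation gives dC/dt > 0 only when R > 0.506/0.00762 = 66.4.
Without the predator, R → K = 52.8. Since 52.8 < 66.4, the predator cannot invade.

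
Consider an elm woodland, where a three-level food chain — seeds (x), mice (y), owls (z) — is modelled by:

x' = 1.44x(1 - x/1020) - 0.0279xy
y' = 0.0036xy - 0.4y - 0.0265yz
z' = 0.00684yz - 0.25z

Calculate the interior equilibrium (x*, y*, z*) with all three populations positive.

From dz/dt = 0: 0.00684y* = 0.25, so y* = 36.5.
From dx/dt = 0: 1.44(1 - x*/1020) = 0.0279·36.5, giving x* = 1020·(1 - 0.708) = 298.
From dy/dt = 0: 0.0036·298 - 0.4 = 0.0265z*, so z* = 0.672/0.0265 = 25.3.

x* ≈ 298, y* ≈ 36.5, z* ≈ 25.3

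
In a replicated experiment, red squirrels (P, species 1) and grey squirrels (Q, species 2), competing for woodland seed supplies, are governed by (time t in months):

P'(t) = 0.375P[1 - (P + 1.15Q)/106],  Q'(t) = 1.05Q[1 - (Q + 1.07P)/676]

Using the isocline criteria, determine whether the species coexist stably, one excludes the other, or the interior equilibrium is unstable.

species 2 excludes species 1

Compare the nullcline intercepts: K1/α12 = 106/1.15 = 92.2 < K2 = 676; K2/α21 = 676/1.07 = 632 > K1 = 106.
Since the inequalities point opposite ways, species 2 can invade but species 1 cannot.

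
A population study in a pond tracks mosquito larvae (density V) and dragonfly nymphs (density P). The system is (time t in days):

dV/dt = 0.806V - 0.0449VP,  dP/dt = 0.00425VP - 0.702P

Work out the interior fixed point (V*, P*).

V* ≈ 165, P* ≈ 18

Set dP/dt = 0 with P > 0: 0.00425V - 0.702 = 0, so V* = 0.702/0.00425 = 165.
Set dV/dt = 0 with V > 0: 0.806 - 0.0449P = 0, so P* = 0.806/0.0449 = 18.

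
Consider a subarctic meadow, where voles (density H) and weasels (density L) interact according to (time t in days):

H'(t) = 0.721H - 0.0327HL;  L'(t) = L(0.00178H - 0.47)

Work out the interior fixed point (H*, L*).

Set dL/dt = 0 with L > 0: 0.00178H - 0.47 = 0, so H* = 0.47/0.00178 = 264.
Set dH/dt = 0 with H > 0: 0.721 - 0.0327L = 0, so L* = 0.721/0.0327 = 22.

H* ≈ 264, L* ≈ 22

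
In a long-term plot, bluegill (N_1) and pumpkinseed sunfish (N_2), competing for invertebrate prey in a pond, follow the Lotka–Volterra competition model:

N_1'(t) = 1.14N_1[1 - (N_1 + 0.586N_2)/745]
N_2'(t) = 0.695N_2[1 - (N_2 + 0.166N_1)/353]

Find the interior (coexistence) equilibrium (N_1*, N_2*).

N_1* ≈ 596, N_2* ≈ 254

Setting both brackets to zero gives the nullclines N_1 + 0.586N_2 = 745 and 0.166N_1 + N_2 = 353.
Substituting N_2 = 353 - 0.166N_1 into the first: N_1(1 - 0.586·0.166) = 745 - 0.586·353.
So N_1* = 538/0.903 = 596, and then N_2* = 353 - 0.166·596 = 254.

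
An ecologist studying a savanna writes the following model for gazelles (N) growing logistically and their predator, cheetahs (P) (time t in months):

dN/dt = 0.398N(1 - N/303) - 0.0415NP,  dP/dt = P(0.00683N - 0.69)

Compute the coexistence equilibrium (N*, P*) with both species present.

N* ≈ 101, P* ≈ 6.39

From dP/dt = 0 with P > 0: 0.00683N* = 0.69, so N* = 101.
Substitute into dN/dt = 0: 0.398(1 - 101/303) = 0.0415P*.
The bracket is 0.667, giving P* = 0.265/0.0415 = 6.39.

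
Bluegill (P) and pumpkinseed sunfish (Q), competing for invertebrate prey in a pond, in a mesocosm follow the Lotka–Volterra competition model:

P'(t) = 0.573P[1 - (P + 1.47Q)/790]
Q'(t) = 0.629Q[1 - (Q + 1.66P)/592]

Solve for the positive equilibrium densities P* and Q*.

Setting both brackets to zero gives the nullclines P + 1.47Q = 790 and 1.66P + Q = 592.
Substituting Q = 592 - 1.66P into the first: P(1 - 1.47·1.66) = 790 - 1.47·592.
So P* = -80.2/-1.44 = 55.7, and then Q* = 592 - 1.66·55.7 = 500.

P* ≈ 55.7, Q* ≈ 500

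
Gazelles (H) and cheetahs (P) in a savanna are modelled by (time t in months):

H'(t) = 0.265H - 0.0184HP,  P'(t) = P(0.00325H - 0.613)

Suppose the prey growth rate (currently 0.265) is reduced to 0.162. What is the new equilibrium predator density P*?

At the interior fixed point, setting dH/dt = 0 with H > 0 fixes P* = (prey growth rate)/(HP coefficient) — independent of the other coefficients.
With the change, P* = 0.162/0.0184 = 8.8; it falls from 14.4.

P* ≈ 8.8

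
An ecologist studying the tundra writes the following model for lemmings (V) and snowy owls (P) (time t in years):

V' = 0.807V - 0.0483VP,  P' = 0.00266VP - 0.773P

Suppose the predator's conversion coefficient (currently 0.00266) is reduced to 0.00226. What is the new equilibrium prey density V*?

At the interior fixed point, setting dP/dt = 0 with P > 0 fixes V* = (predator death rate)/(VP coefficient) — independent of the other coefficients.
With the change, V* = 0.773/0.00226 = 342; it rises from 291.

V* ≈ 342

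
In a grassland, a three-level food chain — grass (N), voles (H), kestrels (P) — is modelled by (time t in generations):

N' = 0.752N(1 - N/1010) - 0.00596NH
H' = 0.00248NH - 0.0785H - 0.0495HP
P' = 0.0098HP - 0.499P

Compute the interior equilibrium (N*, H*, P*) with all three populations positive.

N* ≈ 602, H* ≈ 50.9, P* ≈ 28.6

From dP/dt = 0: 0.0098H* = 0.499, so H* = 50.9.
From dN/dt = 0: 0.752(1 - N*/1010) = 0.00596·50.9, giving N* = 1010·(1 - 0.404) = 602.
From dH/dt = 0: 0.00248·602 - 0.0785 = 0.0495P*, so P* = 1.42/0.0495 = 28.6.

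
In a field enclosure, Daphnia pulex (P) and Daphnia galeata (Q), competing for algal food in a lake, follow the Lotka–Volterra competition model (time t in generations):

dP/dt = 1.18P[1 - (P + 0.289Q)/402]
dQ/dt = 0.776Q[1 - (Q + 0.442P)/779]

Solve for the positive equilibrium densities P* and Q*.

P* ≈ 203, Q* ≈ 689

Setting both brackets to zero gives the nullclines P + 0.289Q = 402 and 0.442P + Q = 779.
Substituting Q = 779 - 0.442P into the first: P(1 - 0.289·0.442) = 402 - 0.289·779.
So P* = 177/0.872 = 203, and then Q* = 779 - 0.442·203 = 689.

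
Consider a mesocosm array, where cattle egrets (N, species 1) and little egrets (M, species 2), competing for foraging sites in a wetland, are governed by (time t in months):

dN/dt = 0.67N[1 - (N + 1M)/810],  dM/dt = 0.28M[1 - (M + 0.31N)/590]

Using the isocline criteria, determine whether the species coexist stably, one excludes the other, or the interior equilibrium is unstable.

Compare the nullcline intercepts: K1/α12 = 810/1 = 810 > K2 = 590; K2/α21 = 590/0.31 = 1900 > K1 = 810.
Since both inequalities hold, each species can invade when rare, so the interior equilibrium is stable.

stable coexistence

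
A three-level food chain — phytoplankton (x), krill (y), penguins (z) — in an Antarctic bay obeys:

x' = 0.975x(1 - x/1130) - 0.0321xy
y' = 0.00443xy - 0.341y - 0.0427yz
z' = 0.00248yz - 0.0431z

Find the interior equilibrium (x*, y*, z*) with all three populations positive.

x* ≈ 483, y* ≈ 17.4, z* ≈ 42.2

From dz/dt = 0: 0.00248y* = 0.0431, so y* = 17.4.
From dx/dt = 0: 0.975(1 - x*/1130) = 0.0321·17.4, giving x* = 1130·(1 - 0.572) = 483.
From dy/dt = 0: 0.00443·483 - 0.341 = 0.0427z*, so z* = 1.8/0.0427 = 42.2.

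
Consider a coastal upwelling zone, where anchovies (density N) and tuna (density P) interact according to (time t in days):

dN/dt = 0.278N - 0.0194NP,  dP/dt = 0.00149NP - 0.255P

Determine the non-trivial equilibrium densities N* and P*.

Set dP/dt = 0 with P > 0: 0.00149N - 0.255 = 0, so N* = 0.255/0.00149 = 171.
Set dN/dt = 0 with N > 0: 0.278 - 0.0194P = 0, so P* = 0.278/0.0194 = 14.3.

N* ≈ 171, P* ≈ 14.3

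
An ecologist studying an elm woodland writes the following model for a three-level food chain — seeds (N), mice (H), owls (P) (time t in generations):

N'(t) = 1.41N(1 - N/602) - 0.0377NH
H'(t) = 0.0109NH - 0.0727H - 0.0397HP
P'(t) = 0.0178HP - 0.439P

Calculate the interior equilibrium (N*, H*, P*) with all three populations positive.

N* ≈ 205, H* ≈ 24.7, P* ≈ 54.5

From dP/dt = 0: 0.0178H* = 0.439, so H* = 24.7.
From dN/dt = 0: 1.41(1 - N*/602) = 0.0377·24.7, giving N* = 602·(1 - 0.659) = 205.
From dH/dt = 0: 0.0109·205 - 0.0727 = 0.0397P*, so P* = 2.16/0.0397 = 54.5.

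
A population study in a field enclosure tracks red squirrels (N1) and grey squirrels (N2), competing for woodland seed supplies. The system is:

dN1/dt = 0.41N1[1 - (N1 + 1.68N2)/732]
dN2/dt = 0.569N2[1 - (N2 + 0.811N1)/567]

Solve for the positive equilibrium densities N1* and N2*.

Setting both brackets to zero gives the nullclines N1 + 1.68N2 = 732 and 0.811N1 + N2 = 567.
Substituting N2 = 567 - 0.811N1 into the first: N1(1 - 1.68·0.811) = 732 - 1.68·567.
So N1* = -221/-0.362 = 608, and then N2* = 567 - 0.811·608 = 73.5.

N1* ≈ 608, N2* ≈ 73.5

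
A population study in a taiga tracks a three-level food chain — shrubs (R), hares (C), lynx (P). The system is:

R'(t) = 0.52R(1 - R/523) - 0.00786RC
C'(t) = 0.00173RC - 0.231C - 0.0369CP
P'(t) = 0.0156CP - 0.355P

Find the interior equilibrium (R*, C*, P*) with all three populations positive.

From dP/dt = 0: 0.0156C* = 0.355, so C* = 22.8.
From dR/dt = 0: 0.52(1 - R*/523) = 0.00786·22.8, giving R* = 523·(1 - 0.344) = 343.
From dC/dt = 0: 0.00173·343 - 0.231 = 0.0369P*, so P* = 0.363/0.0369 = 9.83.

R* ≈ 343, C* ≈ 22.8, P* ≈ 9.83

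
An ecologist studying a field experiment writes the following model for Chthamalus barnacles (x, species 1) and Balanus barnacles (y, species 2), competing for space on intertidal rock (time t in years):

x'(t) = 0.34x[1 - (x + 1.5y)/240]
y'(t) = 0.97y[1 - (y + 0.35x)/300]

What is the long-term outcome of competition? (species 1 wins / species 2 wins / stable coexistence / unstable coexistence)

Compare the nullcline intercepts: K1/α12 = 240/1.5 = 160 < K2 = 300; K2/α21 = 300/0.35 = 857 > K1 = 240.
Since the inequalities point opposite ways, species 2 can invade but species 1 cannot.

species 2 excludes species 1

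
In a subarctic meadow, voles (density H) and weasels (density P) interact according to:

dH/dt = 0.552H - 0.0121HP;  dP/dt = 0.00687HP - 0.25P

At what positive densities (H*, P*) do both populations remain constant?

Set dP/dt = 0 with P > 0: 0.00687H - 0.25 = 0, so H* = 0.25/0.00687 = 36.4.
Set dH/dt = 0 with H > 0: 0.552 - 0.0121P = 0, so P* = 0.552/0.0121 = 45.6.

H* ≈ 36.4, P* ≈ 45.6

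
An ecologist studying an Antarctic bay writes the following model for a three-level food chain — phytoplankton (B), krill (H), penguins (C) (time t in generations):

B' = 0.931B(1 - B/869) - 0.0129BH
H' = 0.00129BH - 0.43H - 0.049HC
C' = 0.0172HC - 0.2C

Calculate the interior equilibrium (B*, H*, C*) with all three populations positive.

B* ≈ 729, H* ≈ 11.6, C* ≈ 10.4

From dC/dt = 0: 0.0172H* = 0.2, so H* = 11.6.
From dB/dt = 0: 0.931(1 - B*/869) = 0.0129·11.6, giving B* = 869·(1 - 0.161) = 729.
From dH/dt = 0: 0.00129·729 - 0.43 = 0.049C*, so C* = 0.51/0.049 = 10.4.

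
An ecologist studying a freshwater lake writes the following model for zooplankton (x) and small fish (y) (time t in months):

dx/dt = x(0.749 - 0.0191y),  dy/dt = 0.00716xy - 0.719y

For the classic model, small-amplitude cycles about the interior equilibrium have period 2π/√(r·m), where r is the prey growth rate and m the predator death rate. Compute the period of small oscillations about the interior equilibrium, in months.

T ≈ 8.56 months

Here r = 0.749 and m = 0.719, so r·m = 0.539.
ω = √0.539 = 0.734 per month, hence T = 2π/ω ≈ 8.56 months.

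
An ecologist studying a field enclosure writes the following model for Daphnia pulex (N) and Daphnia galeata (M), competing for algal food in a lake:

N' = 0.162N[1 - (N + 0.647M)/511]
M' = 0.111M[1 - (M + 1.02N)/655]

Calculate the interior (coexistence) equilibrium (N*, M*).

Setting both brackets to zero gives the nullclines N + 0.647M = 511 and 1.02N + M = 655.
Substituting M = 655 - 1.02N into the first: N(1 - 0.647·1.02) = 511 - 0.647·655.
So N* = 87.2/0.34 = 256, and then M* = 655 - 1.02·256 = 393.

N* ≈ 256, M* ≈ 393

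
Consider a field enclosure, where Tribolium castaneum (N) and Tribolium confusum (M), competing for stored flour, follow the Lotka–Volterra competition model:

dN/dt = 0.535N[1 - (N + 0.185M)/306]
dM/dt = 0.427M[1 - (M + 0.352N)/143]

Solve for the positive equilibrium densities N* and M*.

Setting both brackets to zero gives the nullclines N + 0.185M = 306 and 0.352N + M = 143.
Substituting M = 143 - 0.352N into the first: N(1 - 0.185·0.352) = 306 - 0.185·143.
So N* = 280/0.935 = 299, and then M* = 143 - 0.352·299 = 37.7.

N* ≈ 299, M* ≈ 37.7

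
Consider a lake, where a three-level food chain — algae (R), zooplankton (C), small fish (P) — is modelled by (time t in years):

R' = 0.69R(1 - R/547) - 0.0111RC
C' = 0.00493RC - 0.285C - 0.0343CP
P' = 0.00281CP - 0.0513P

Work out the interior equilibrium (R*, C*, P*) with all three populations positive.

From dP/dt = 0: 0.00281C* = 0.0513, so C* = 18.3.
From dR/dt = 0: 0.69(1 - R*/547) = 0.0111·18.3, giving R* = 547·(1 - 0.294) = 386.
From dC/dt = 0: 0.00493·386 - 0.285 = 0.0343P*, so P* = 1.62/0.0343 = 47.2.

R* ≈ 386, C* ≈ 18.3, P* ≈ 47.2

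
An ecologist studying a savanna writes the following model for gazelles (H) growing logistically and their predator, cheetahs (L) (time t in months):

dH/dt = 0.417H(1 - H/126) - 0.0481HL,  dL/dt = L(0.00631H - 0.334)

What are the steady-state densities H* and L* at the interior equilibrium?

H* ≈ 52.9, L* ≈ 5.03

From dL/dt = 0 with L > 0: 0.00631H* = 0.334, so H* = 52.9.
Substitute into dH/dt = 0: 0.417(1 - 52.9/126) = 0.0481L*.
The bracket is 0.58, giving L* = 0.242/0.0481 = 5.03.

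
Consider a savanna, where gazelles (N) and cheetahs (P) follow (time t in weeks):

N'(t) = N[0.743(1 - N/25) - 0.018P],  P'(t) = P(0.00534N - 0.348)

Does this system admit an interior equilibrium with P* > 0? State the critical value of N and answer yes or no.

The predator equation gives dP/dt > 0 only when N > 0.348/0.00534 = 65.2.
Without the predator, N → K = 25. Since 25 < 65.2, the predator cannot invade.

Threshold N = 65.2; K < 65.2, so no, the predator goes extinct.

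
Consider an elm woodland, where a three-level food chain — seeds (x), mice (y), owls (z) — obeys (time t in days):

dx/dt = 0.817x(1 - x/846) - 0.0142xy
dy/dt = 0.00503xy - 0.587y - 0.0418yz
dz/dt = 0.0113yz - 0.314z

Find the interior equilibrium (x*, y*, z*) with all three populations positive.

x* ≈ 437, y* ≈ 27.8, z* ≈ 38.6

From dz/dt = 0: 0.0113y* = 0.314, so y* = 27.8.
From dx/dt = 0: 0.817(1 - x*/846) = 0.0142·27.8, giving x* = 846·(1 - 0.483) = 437.
From dy/dt = 0: 0.00503·437 - 0.587 = 0.0418z*, so z* = 1.61/0.0418 = 38.6.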